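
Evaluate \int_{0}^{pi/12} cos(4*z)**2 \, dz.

sqrt(3)/32 + pi/24

Use the identity cos^2(4*z) = (1 + cos(8*z))/2.
An antiderivative is F(z) = z/2 + sin(8*z)/16.
Then F(pi/12) - F(0) = (sqrt(3)/32 + pi/24) - (0) = sqrt(3)/32 + pi/24.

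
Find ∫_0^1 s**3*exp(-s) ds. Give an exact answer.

Integrate by parts 3 times (u = s^3, dv = exp(-s) ds).
An antiderivative is F(s) = (-s**3 - 3*s**2 - 6*s - 6)*exp(-s).
Then F(1) - F(0) = (-16*exp(-1)) - (-6) = 6 - 16*exp(-1).

6 - 16*exp(-1)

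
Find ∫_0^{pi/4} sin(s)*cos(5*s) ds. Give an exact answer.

-1/6

Use the identity sin(s)cos(5*s) = [sin(6*s) + sin(-4*s)]/2.
An antiderivative is F(s) = cos(4*s)/8 - cos(6*s)/12.
Then F(pi/4) - F(0) = (-1/8) - (1/24) = -1/6.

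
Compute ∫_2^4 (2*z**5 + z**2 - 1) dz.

By the power rule, an antiderivative is F(z) = z**6/3 + z**3/3 - z.
Then F(4) - F(2) = (4148/3) - (22) = 4082/3.

4082/3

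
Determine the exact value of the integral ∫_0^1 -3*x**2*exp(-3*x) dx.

Integrate by parts twice (u = x^2, dv = -3*exp(-3*x) dx).
An antiderivative is F(x) = (9*x**2 + 6*x + 2)*exp(-3*x)/9.
Then F(1) - F(0) = (17*exp(-3)/9) - (2/9) = -2/9 + 17*exp(-3)/9.

-2/9 + 17*exp(-3)/9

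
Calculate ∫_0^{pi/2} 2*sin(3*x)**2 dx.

Use the identity sin^2(3*x) = (1 - cos(6*x))/2.
An antiderivative is F(x) = x - sin(6*x)/6.
Then F(pi/2) - F(0) = (pi/2) - (0) = pi/2.

pi/2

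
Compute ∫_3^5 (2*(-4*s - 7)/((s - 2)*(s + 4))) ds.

Factor the denominator: s**2 + 2*s - 8 = (s + 4)(s - 2).
Partial fractions: 2*(-4*s - 7)/((s - 2)*(s + 4)) = -3/(s + 4) - 5/(s - 2).
An antiderivative is F(s) = -5*log(s - 2) - 3*log(s + 4).
Then F(5) - F(3) = (-11*log(3)) - (-3*log(7)) = -11*log(3) + 3*log(7).

-11*log(3) + 3*log(7)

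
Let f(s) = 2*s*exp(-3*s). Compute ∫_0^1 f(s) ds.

Integrate by parts once (u = s, dv = 2*exp(-3*s) ds).
An antiderivative is F(s) = (-6*s - 2)*exp(-3*s)/9.
Then F(1) - F(0) = (-8*exp(-3)/9) - (-2/9) = 2/9 - 8*exp(-3)/9.

2/9 - 8*exp(-3)/9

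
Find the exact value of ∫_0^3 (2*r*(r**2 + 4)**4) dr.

Let u = r**2 + 4, so du = 2*r dr. When r = 0, u = 4; when r = 3, u = 13.
The integral becomes ∫ u**4 du from 4 to 13, with antiderivative u**5/5.
Back in r: F(r) = (r**2 + 4)**5/5.
Then F(3) - F(0) = (371293/5) - (1024/5) = 370269/5.

370269/5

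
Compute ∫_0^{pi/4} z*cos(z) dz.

-1 + sqrt(2)*pi/8 + sqrt(2)/2

Integrate by parts once (u = z, dv = cos(z) dz).
An antiderivative is F(z) = z*sin(z) + cos(z).
Then F(pi/4) - F(0) = (sqrt(2)*(pi + 4)/8) - (1) = -1 + sqrt(2)*pi/8 + sqrt(2)/2.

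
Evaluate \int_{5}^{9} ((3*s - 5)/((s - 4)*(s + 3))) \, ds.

log(45/4)

Factor the denominator: s**2 - s - 12 = (s + 3)(s - 4).
Partial fractions: (3*s - 5)/((s - 4)*(s + 3)) = 2/(s + 3) + 1/(s - 4).
An antiderivative is F(s) = log(s - 4) + 2*log(s + 3).
Then F(9) - F(5) = (log(5) + 2*log(3) + 4*log(2)) - (log(64)) = log(45/4).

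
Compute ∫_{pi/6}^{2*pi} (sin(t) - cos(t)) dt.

-1/2 + sqrt(3)/2

An antiderivative is F(t) = -sin(t) - cos(t).
Then F(2*pi) - F(pi/6) = (-1) - (-sqrt(3)/2 - 1/2) = -1/2 + sqrt(3)/2.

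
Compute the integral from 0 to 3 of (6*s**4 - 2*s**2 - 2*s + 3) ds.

By the power rule, an antiderivative is F(s) = 6*s**5/5 - 2*s**3/3 - s**2 + 3*s.
Then F(3) - F(0) = (1368/5) - (0) = 1368/5.

1368/5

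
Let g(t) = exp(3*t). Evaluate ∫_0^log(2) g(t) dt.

Let u = exp(t), so du = exp(t) dt. When t = 0, u = 1; when t = log(2), u = 2.
The integral becomes ∫ u**2 du from 1 to 2, with antiderivative u**3/3.
Back in t: F(t) = exp(3*t)/3.
Then F(log(2)) - F(0) = (8/3) - (1/3) = 7/3.

7/3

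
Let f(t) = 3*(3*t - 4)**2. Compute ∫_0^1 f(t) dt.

Let u = 3*t - 4, so du = 3 dt. When t = 0, u = -4; when t = 1, u = -1.
The integral becomes ∫ u**2 du from -4 to -1, with antiderivative u**3/3.
Back in t: F(t) = (3*t - 4)**3/3.
Then F(1) - F(0) = (-1/3) - (-64/3) = 21.

21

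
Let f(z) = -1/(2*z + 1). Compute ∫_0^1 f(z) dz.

-log(3)/2

An antiderivative is F(z) = -log(2*z + 1)/2.
Then F(1) - F(0) = (-log(3)/2) - (0) = -log(3)/2.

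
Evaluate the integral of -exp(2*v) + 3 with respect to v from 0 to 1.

An antiderivative is F(v) = -exp(2*v)/2 + 3*v.
Then F(1) - F(0) = (3 - exp(2)/2) - (-1/2) = 7/2 - exp(2)/2.

7/2 - exp(2)/2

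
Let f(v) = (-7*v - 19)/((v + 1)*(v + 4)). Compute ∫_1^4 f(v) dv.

-5*log(2) - log(5)

Factor the denominator: v**2 + 5*v + 4 = (v + 4)(v + 1).
Partial fractions: (-7*v - 19)/((v + 1)*(v + 4)) = -3/(v + 4) - 4/(v + 1).
An antiderivative is F(v) = -4*log(v + 1) - 3*log(v + 4).
Then F(4) - F(1) = (-4*log(5) - 9*log(2)) - (-3*log(5) - 4*log(2)) = -5*log(2) - log(5).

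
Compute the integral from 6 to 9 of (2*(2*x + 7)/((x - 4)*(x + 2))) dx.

-log(11) - 2*log(2) + 5*log(5)

Factor the denominator: x**2 - 2*x - 8 = (x + 2)(x - 4).
Partial fractions: 2*(2*x + 7)/((x - 4)*(x + 2)) = -1/(x + 2) + 5/(x - 4).
An antiderivative is F(x) = 5*log(x - 4) - log(x + 2).
Then F(9) - F(6) = (-log(11) + 5*log(5)) - (log(4)) = -log(11) - 2*log(2) + 5*log(5).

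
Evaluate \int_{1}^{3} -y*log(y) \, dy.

2 - 9*log(3)/2

Integrate by parts once (u = ln y, dv = -y dy).
An antiderivative is F(y) = -y**2*(2*log(y) - 1)/4.
Then F(3) - F(1) = (9/4 - 9*log(3)/2) - (1/4) = 2 - 9*log(3)/2.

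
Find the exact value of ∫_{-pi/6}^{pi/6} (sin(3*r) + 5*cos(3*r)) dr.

10/3

An antiderivative is F(r) = 5*sin(3*r)/3 - cos(3*r)/3.
Then F(pi/6) - F(-pi/6) = (5/3) - (-5/3) = 10/3.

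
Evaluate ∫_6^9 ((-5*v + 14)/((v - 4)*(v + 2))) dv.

-4*log(11) - log(5) + 13*log(2)

Factor the denominator: v**2 - 2*v - 8 = (v + 2)(v - 4).
Partial fractions: (-5*v + 14)/((v - 4)*(v + 2)) = -4/(v + 2) - 1/(v - 4).
An antiderivative is F(v) = -log(v - 4) - 4*log(v + 2).
Then F(9) - F(6) = (-4*log(11) - log(5)) - (-13*log(2)) = -4*log(11) - log(5) + 13*log(2).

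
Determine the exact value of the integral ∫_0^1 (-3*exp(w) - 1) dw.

An antiderivative is F(w) = -w - 3*exp(w).
Then F(1) - F(0) = (-3*E - 1) - (-3) = 2 - 3*E.

2 - 3*E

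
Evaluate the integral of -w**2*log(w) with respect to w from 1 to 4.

7 - 128*log(2)/3

Integrate by parts once (u = ln w, dv = -w**2 dw).
An antiderivative is F(w) = -w**3*(3*log(w) - 1)/9.
Then F(4) - F(1) = (64/9 - 128*log(2)/3) - (1/9) = 7 - 128*log(2)/3.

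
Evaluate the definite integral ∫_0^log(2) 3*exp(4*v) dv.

45/4

Let u = exp(v), so du = exp(v) dv. When v = 0, u = 1; when v = log(2), u = 2.
The integral becomes 3·∫ u**3 du from 1 to 2, with antiderivative 3*u**4/4.
Back in v: F(v) = 3*exp(4*v)/4.
Then F(log(2)) - F(0) = (12) - (3/4) = 45/4.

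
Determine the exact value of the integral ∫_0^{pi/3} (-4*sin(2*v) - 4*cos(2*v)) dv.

-3 - sqrt(3)

An antiderivative is F(v) = -2*sin(2*v) + 2*cos(2*v).
Then F(pi/3) - F(0) = (-sqrt(3) - 1) - (2) = -3 - sqrt(3).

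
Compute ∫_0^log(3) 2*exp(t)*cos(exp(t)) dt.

Let u = exp(t), so du = exp(t) dt. When t = 0, u = 1; when t = log(3), u = 3.
The integral becomes 2·∫ cos(u) du from 1 to 3, with antiderivative 2*sin(u).
Back in t: F(t) = 2*sin(exp(t)).
Then F(log(3)) - F(0) = (2*sin(3)) - (2*sin(1)) = -2*sin(1) + 2*sin(3).

-2*sin(1) + 2*sin(3)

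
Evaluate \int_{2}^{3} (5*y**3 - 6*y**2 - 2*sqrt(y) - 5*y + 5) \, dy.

By the power rule, an antiderivative is F(y) = 5*y**4/4 - 4*y**(3/2)/3 - 2*y**3 - 5*y**2/2 + 5*y.
Then F(3) - F(2) = (159/4 - 4*sqrt(3)) - (4 - 8*sqrt(2)/3) = -4*sqrt(3) + 8*sqrt(2)/3 + 143/4.

-4*sqrt(3) + 8*sqrt(2)/3 + 143/4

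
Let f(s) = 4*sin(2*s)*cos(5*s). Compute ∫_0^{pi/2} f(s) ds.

-8/21

Use the identity sin(2*s)cos(5*s) = [sin(7*s) + sin(-3*s)]/2.
An antiderivative is F(s) = 2*cos(3*s)/3 - 2*cos(7*s)/7.
Then F(pi/2) - F(0) = (0) - (8/21) = -8/21.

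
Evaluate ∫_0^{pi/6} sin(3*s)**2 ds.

pi/12

Use the identity sin^2(3*s) = (1 - cos(6*s))/2.
An antiderivative is F(s) = s/2 - sin(6*s)/12.
Then F(pi/6) - F(0) = (pi/12) - (0) = pi/12.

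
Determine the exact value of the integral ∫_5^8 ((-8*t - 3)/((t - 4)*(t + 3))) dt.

Factor the denominator: t**2 - t - 12 = (t + 3)(t - 4).
Partial fractions: (-8*t - 3)/((t - 4)*(t + 3)) = -3/(t + 3) - 5/(t - 4).
An antiderivative is F(t) = -5*log(t - 4) - 3*log(t + 3).
Then F(8) - F(5) = (-3*log(11) - 10*log(2)) - (-9*log(2)) = -3*log(11) - log(2).

-3*log(11) - log(2)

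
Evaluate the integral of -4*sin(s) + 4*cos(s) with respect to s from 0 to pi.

An antiderivative is F(s) = 4*sin(s) + 4*cos(s).
Then F(pi) - F(0) = (-4) - (4) = -8.

-8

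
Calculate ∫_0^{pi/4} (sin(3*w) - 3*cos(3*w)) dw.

An antiderivative is F(w) = -sin(3*w) - cos(3*w)/3.
Then F(pi/4) - F(0) = (-sqrt(2)/3) - (-1/3) = 1/3 - sqrt(2)/3.

1/3 - sqrt(2)/3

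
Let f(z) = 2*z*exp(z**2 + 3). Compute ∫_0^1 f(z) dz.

-exp(3) + exp(4)

Let u = z**2 + 3, so du = 2*z dz. When z = 0, u = 3; when z = 1, u = 4.
The integral becomes ∫ exp(u) du from 3 to 4, with antiderivative exp(u).
Back in z: F(z) = exp(z**2 + 3).
Then F(1) - F(0) = (exp(4)) - (exp(3)) = -exp(3) + exp(4).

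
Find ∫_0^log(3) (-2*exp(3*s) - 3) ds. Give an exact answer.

An antiderivative is F(s) = -2*exp(3*s)/3 - 3*s.
Then F(log(3)) - F(0) = (-18 - 3*log(3)) - (-2/3) = -52/3 - log(27).

-52/3 - log(27)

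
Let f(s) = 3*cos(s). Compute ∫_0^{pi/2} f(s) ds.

An antiderivative is F(s) = 3*sin(s).
Then F(pi/2) - F(0) = (3) - (0) = 3.

3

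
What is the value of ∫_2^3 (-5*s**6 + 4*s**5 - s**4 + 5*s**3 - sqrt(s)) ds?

By the power rule, an antiderivative is F(s) = -5*s**7/7 + 2*s**6/3 - s**5/5 + 5*s**4/4 - 2*s**(3/2)/3.
Then F(3) - F(2) = (-143289/140 - 2*sqrt(3)) - (-3692/105 - 4*sqrt(2)/3) = -415099/420 - 2*sqrt(3) + 4*sqrt(2)/3.

-415099/420 - 2*sqrt(3) + 4*sqrt(2)/3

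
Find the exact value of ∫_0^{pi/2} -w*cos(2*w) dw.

1/2

Integrate by parts once (u = w, dv = -cos(2*w) dw).
An antiderivative is F(w) = -w*sin(2*w)/2 - cos(2*w)/4.
Then F(pi/2) - F(0) = (1/4) - (-1/4) = 1/2.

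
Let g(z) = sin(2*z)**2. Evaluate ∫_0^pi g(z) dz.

Use the identity sin^2(2*z) = (1 - cos(4*z))/2.
An antiderivative is F(z) = z/2 - sin(4*z)/8.
Then F(pi) - F(0) = (pi/2) - (0) = pi/2.

pi/2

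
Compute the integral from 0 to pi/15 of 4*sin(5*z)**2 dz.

-sqrt(3)/10 + 2*pi/15

Use the identity sin^2(5*z) = (1 - cos(10*z))/2.
An antiderivative is F(z) = 2*z - sin(10*z)/5.
Then F(pi/15) - F(0) = (-sqrt(3)/10 + 2*pi/15) - (0) = -sqrt(3)/10 + 2*pi/15.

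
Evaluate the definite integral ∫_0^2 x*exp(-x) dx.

1 - 3*exp(-2)

Integrate by parts once (u = x, dv = exp(-x) dx).
An antiderivative is F(x) = (-x - 1)*exp(-x).
Then F(2) - F(0) = (-3*exp(-2)) - (-1) = 1 - 3*exp(-2).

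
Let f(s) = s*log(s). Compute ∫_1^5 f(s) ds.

Integrate by parts once (u = ln s, dv = s ds).
An antiderivative is F(s) = s**2*(2*log(s) - 1)/4.
Then F(5) - F(1) = (-25/4 + 25*log(5)/2) - (-1/4) = -6 + 25*log(5)/2.

-6 + 25*log(5)/2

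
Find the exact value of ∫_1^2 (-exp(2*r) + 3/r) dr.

An antiderivative is F(r) = -exp(2*r)/2 + 3*log(r).
Then F(2) - F(1) = (-exp(4)/2 + log(8)) - (-exp(2)/2) = -exp(4)/2 + log(8) + exp(2)/2.

-exp(4)/2 + log(8) + exp(2)/2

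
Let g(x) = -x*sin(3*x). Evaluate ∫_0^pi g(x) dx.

Integrate by parts once (u = x, dv = -sin(3*x) dx).
An antiderivative is F(x) = x*cos(3*x)/3 - sin(3*x)/9.
Then F(pi) - F(0) = (-pi/3) - (0) = -pi/3.

-pi/3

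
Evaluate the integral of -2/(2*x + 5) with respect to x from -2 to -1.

An antiderivative is F(x) = -log(2*x + 5).
Then F(-1) - F(-2) = (-log(3)) - (0) = -log(3).

-log(3)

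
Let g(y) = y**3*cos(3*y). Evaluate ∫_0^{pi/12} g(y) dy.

-sqrt(2)/27 - sqrt(2)*pi/108 + sqrt(2)*pi**3/10368 + sqrt(2)*pi**2/864 + 2/27

Integrate by parts 3 times (u = y^3, dv = cos(3*y) dy).
An antiderivative is F(y) = y**3*sin(3*y)/3 + y**2*cos(3*y)/3 - 2*y*sin(3*y)/9 - 2*cos(3*y)/27.
Then F(pi/12) - F(0) = (sqrt(2)*(-384 - 96*pi + pi**3 + 12*pi**2)/10368) - (-2/27) = -sqrt(2)/27 - sqrt(2)*pi/108 + sqrt(2)*pi**3/10368 + sqrt(2)*pi**2/864 + 2/27.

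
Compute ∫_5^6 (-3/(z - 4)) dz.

-log(8)

An antiderivative is F(z) = -3*log(z - 4).
Then F(6) - F(5) = (-log(8)) - (0) = -log(8).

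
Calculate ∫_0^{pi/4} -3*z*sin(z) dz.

3*sqrt(2)*(-4 + pi)/8

Integrate by parts once (u = z, dv = -3*sin(z) dz).
An antiderivative is F(z) = 3*z*cos(z) - 3*sin(z).
Then F(pi/4) - F(0) = (3*sqrt(2)*(-4 + pi)/8) - (0) = 3*sqrt(2)*(-4 + pi)/8.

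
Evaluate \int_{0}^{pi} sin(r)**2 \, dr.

Use the identity sin^2(r) = (1 - cos(2*r))/2.
An antiderivative is F(r) = r/2 - sin(2*r)/4.
Then F(pi) - F(0) = (pi/2) - (0) = pi/2.

pi/2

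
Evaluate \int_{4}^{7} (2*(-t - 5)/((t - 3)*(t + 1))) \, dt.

-log(100)

Factor the denominator: t**2 - 2*t - 3 = (t + 1)(t - 3).
Partial fractions: 2*(-t - 5)/((t - 3)*(t + 1)) = 2/(t + 1) - 4/(t - 3).
An antiderivative is F(t) = -4*log(t - 3) + 2*log(t + 1).
Then F(7) - F(4) = (-log(4)) - (log(25)) = -log(100).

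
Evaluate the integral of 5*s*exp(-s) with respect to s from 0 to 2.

5 - 15*exp(-2)

Integrate by parts once (u = s, dv = 5*exp(-s) ds).
An antiderivative is F(s) = (-5*s - 5)*exp(-s).
Then F(2) - F(0) = (-15*exp(-2)) - (-5) = 5 - 15*exp(-2).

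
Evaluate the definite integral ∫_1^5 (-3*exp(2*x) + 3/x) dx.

An antiderivative is F(x) = -3*exp(2*x)/2 + 3*log(x).
Then F(5) - F(1) = (-3*exp(10)/2 + 3*log(5)) - (-3*exp(2)/2) = -3*exp(10)/2 + 3*log(5) + 3*exp(2)/2.

-3*exp(10)/2 + 3*log(5) + 3*exp(2)/2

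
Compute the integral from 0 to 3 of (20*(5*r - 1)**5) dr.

Let u = 5*r - 1, so du = 5 dr. When r = 0, u = -1; when r = 3, u = 14.
The integral becomes 4·∫ u**5 du from -1 to 14, with antiderivative 2*u**6/3.
Back in r: F(r) = 2*(5*r - 1)**6/3.
Then F(3) - F(0) = (15059072/3) - (2/3) = 5019690.

5019690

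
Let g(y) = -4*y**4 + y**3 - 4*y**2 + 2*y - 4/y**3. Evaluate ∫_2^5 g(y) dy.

-245757/100

By the power rule, an antiderivative is F(y) = -4*y**5/5 + y**4/4 - 4*y**3/3 + y**2 + 2/y**2.
Then F(5) - F(2) = (-745601/300) - (-833/30) = -245757/100.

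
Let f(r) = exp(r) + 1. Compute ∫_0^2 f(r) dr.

1 + exp(2)

An antiderivative is F(r) = r + exp(r).
Then F(2) - F(0) = (2 + exp(2)) - (1) = 1 + exp(2).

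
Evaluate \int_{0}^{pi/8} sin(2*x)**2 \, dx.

-1/8 + pi/16

Use the identity sin^2(2*x) = (1 - cos(4*x))/2.
An antiderivative is F(x) = x/2 - sin(4*x)/8.
Then F(pi/8) - F(0) = (-1/8 + pi/16) - (0) = -1/8 + pi/16.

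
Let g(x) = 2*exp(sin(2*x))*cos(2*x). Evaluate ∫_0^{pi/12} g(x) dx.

Let u = sin(2*x), so du = 2*cos(2*x) dx. When x = 0, u = 0; when x = pi/12, u = 1/2.
The integral becomes ∫ exp(u) du from 0 to 1/2, with antiderivative exp(u).
Back in x: F(x) = exp(sin(2*x)).
Then F(pi/12) - F(0) = (exp(1/2)) - (1) = -1 + exp(1/2).

-1 + exp(1/2)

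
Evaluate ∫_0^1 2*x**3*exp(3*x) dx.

4/27 + 8*exp(3)/27

Integrate by parts 3 times (u = x^3, dv = 2*exp(3*x) dx).
An antiderivative is F(x) = (18*x**3 - 18*x**2 + 12*x - 4)*exp(3*x)/27.
Then F(1) - F(0) = (8*exp(3)/27) - (-4/27) = 4/27 + 8*exp(3)/27.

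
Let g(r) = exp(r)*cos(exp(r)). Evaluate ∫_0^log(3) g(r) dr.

-sin(1) + sin(3)

Let u = exp(r), so du = exp(r) dr. When r = 0, u = 1; when r = log(3), u = 3.
The integral becomes ∫ cos(u) du from 1 to 3, with antiderivative sin(u).
Back in r: F(r) = sin(exp(r)).
Then F(log(3)) - F(0) = (sin(3)) - (sin(1)) = -sin(1) + sin(3).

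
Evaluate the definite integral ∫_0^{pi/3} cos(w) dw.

sqrt(3)/2

An antiderivative is F(w) = sin(w).
Then F(pi/3) - F(0) = (sqrt(3)/2) - (0) = sqrt(3)/2.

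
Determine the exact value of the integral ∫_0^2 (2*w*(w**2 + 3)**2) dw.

Let u = w**2 + 3, so du = 2*w dw. When w = 0, u = 3; when w = 2, u = 7.
The integral becomes ∫ u**2 du from 3 to 7, with antiderivative u**3/3.
Back in w: F(w) = (w**2 + 3)**3/3.
Then F(2) - F(0) = (343/3) - (9) = 316/3.

316/3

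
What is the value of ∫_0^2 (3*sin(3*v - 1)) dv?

-cos(5) + cos(1)

Let u = 3*v - 1, so du = 3 dv. When v = 0, u = -1; when v = 2, u = 5.
The integral becomes ∫ sin(u) du from -1 to 5, with antiderivative -cos(u).
Back in v: F(v) = -cos(3*v - 1).
Then F(2) - F(0) = (-cos(5)) - (-cos(1)) = -cos(5) + cos(1).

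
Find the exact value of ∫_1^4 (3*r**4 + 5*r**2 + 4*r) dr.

By the power rule, an antiderivative is F(r) = 3*r**5/5 + 5*r**3/3 + 2*r**2.
Then F(4) - F(1) = (11296/15) - (64/15) = 3744/5.

3744/5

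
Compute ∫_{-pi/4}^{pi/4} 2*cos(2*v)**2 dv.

pi/2

Use the identity cos^2(2*v) = (1 + cos(4*v))/2.
An antiderivative is F(v) = v + sin(4*v)/4.
Then F(pi/4) - F(-pi/4) = (pi/4) - (-pi/4) = pi/2.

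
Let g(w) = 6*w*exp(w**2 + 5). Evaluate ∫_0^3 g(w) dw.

-3*(1 - exp(9))*exp(5)

Let u = w**2 + 5, so du = 2*w dw. When w = 0, u = 5; when w = 3, u = 14.
The integral becomes 3·∫ exp(u) du from 5 to 14, with antiderivative 3*exp(u).
Back in w: F(w) = 3*exp(w**2 + 5).
Then F(3) - F(0) = (3*exp(14)) - (3*exp(5)) = -3*(1 - exp(9))*exp(5).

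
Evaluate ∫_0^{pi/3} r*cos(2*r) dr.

Integrate by parts once (u = r, dv = cos(2*r) dr).
An antiderivative is F(r) = r*sin(2*r)/2 + cos(2*r)/4.
Then F(pi/3) - F(0) = (-1/8 + sqrt(3)*pi/12) - (1/4) = -3/8 + sqrt(3)*pi/12.

-3/8 + sqrt(3)*pi/12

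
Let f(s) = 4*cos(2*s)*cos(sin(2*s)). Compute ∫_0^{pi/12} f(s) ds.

2*sin(1/2)

Let u = sin(2*s), so du = 2*cos(2*s) ds. When s = 0, u = 0; when s = pi/12, u = 1/2.
The integral becomes 2·∫ cos(u) du from 0 to 1/2, with antiderivative 2*sin(u).
Back in s: F(s) = 2*sin(sin(2*s)).
Then F(pi/12) - F(0) = (2*sin(1/2)) - (0) = 2*sin(1/2).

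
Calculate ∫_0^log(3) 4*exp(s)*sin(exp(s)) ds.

Let u = exp(s), so du = exp(s) ds. When s = 0, u = 1; when s = log(3), u = 3.
The integral becomes 4·∫ sin(u) du from 1 to 3, with antiderivative -4*cos(u).
Back in s: F(s) = -4*cos(exp(s)).
Then F(log(3)) - F(0) = (-4*cos(3)) - (-4*cos(1)) = 4*cos(1) - 4*cos(3).

4*cos(1) - 4*cos(3)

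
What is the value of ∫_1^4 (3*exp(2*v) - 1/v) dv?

-3*exp(2)/2 - log(4) + 3*exp(8)/2

An antiderivative is F(v) = 3*exp(2*v)/2 - log(v).
Then F(4) - F(1) = (-log(4) + 3*exp(8)/2) - (3*exp(2)/2) = -3*exp(2)/2 - log(4) + 3*exp(8)/2.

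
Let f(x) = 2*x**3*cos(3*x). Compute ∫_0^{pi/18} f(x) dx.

Integrate by parts 3 times (u = x^3, dv = 2*cos(3*x) dx).
An antiderivative is F(x) = 2*x**3*sin(3*x)/3 + 2*x**2*cos(3*x)/3 - 4*x*sin(3*x)/9 - 4*cos(3*x)/27.
Then F(pi/18) - F(0) = (-2*sqrt(3)/27 - pi/81 + pi**3/17496 + sqrt(3)*pi**2/972) - (-4/27) = -2*sqrt(3)/27 - pi/81 + pi**3/17496 + sqrt(3)*pi**2/972 + 4/27.

-2*sqrt(3)/27 - pi/81 + pi**3/17496 + sqrt(3)*pi**2/972 + 4/27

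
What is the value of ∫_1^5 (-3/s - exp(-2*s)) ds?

An antiderivative is F(s) = -3*log(s) + exp(-2*s)/2.
Then F(5) - F(1) = (-3*log(5) + exp(-10)/2) - (exp(-2)/2) = (-6*exp(10)*log(5) - exp(8) + 1)*exp(-10)/2.

(-6*exp(10)*log(5) - exp(8) + 1)*exp(-10)/2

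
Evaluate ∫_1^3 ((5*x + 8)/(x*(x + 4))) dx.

-3*log(5) + 2*log(3) + 3*log(7)

Factor the denominator: x**2 + 4*x = (x + 4)x.
Partial fractions: (5*x + 8)/(x*(x + 4)) = 3/(x + 4) + 2/x.
An antiderivative is F(x) = 2*log(x) + 3*log(x + 4).
Then F(3) - F(1) = (2*log(3) + 3*log(7)) - (3*log(5)) = -3*log(5) + 2*log(3) + 3*log(7).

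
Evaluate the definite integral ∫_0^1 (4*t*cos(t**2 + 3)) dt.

2*sin(4) - 2*sin(3)

Let u = t**2 + 3, so du = 2*t dt. When t = 0, u = 3; when t = 1, u = 4.
The integral becomes 2·∫ cos(u) du from 3 to 4, with antiderivative 2*sin(u).
Back in t: F(t) = 2*sin(t**2 + 3).
Then F(1) - F(0) = (2*sin(4)) - (2*sin(3)) = 2*sin(4) - 2*sin(3).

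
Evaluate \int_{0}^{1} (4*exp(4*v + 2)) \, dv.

-exp(2) + exp(6)

Let u = 4*v + 2, so du = 4 dv. When v = 0, u = 2; when v = 1, u = 6.
The integral becomes ∫ exp(u) du from 2 to 6, with antiderivative exp(u).
Back in v: F(v) = exp(4*v + 2).
Then F(1) - F(0) = (exp(6)) - (exp(2)) = -exp(2) + exp(6).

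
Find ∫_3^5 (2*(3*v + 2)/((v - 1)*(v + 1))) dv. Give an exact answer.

Factor the denominator: v**2 - 1 = (v + 1)(v - 1).
Partial fractions: 2*(3*v + 2)/((v - 1)*(v + 1)) = 1/(v + 1) + 5/(v - 1).
An antiderivative is F(v) = 5*log(v - 1) + log(v + 1).
Then F(5) - F(3) = (log(3) + 11*log(2)) - (7*log(2)) = log(48).

log(48)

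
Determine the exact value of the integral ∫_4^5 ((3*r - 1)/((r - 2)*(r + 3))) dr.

Factor the denominator: r**2 + r - 6 = (r + 3)(r - 2).
Partial fractions: (3*r - 1)/((r - 2)*(r + 3)) = 2/(r + 3) + 1/(r - 2).
An antiderivative is F(r) = log(r - 2) + 2*log(r + 3).
Then F(5) - F(4) = (log(3) + 6*log(2)) - (log(98)) = log(96/49).

log(96/49)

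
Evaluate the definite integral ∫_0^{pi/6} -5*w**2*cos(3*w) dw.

Integrate by parts twice (u = w^2, dv = -5*cos(3*w) dw).
An antiderivative is F(w) = -5*w**2*sin(3*w)/3 - 10*w*cos(3*w)/9 + 10*sin(3*w)/27.
Then F(pi/6) - F(0) = (10/27 - 5*pi**2/108) - (0) = 10/27 - 5*pi**2/108.

10/27 - 5*pi**2/108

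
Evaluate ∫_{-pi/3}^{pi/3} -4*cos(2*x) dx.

An antiderivative is F(x) = -2*sin(2*x).
Then F(pi/3) - F(-pi/3) = (-sqrt(3)) - (sqrt(3)) = -2*sqrt(3).

-2*sqrt(3)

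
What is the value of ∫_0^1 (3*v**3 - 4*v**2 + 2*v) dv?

By the power rule, an antiderivative is F(v) = 3*v**4/4 - 4*v**3/3 + v**2.
Then F(1) - F(0) = (5/12) - (0) = 5/12.

5/12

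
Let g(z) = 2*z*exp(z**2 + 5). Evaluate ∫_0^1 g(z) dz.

Let u = z**2 + 5, so du = 2*z dz. When z = 0, u = 5; when z = 1, u = 6.
The integral becomes ∫ exp(u) du from 5 to 6, with antiderivative exp(u).
Back in z: F(z) = exp(z**2 + 5).
Then F(1) - F(0) = (exp(6)) - (exp(5)) = -exp(5) + exp(6).

-exp(5) + exp(6)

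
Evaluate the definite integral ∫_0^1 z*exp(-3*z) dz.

Integrate by parts once (u = z, dv = exp(-3*z) dz).
An antiderivative is F(z) = (-3*z - 1)*exp(-3*z)/9.
Then F(1) - F(0) = (-4*exp(-3)/9) - (-1/9) = (-4 + exp(3))*exp(-3)/9.

(-4 + exp(3))*exp(-3)/9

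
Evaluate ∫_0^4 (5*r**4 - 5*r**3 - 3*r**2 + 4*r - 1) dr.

668

By the power rule, an antiderivative is F(r) = r**5 - 5*r**4/4 - r**3 + 2*r**2 - r.
Then F(4) - F(0) = (668) - (0) = 668.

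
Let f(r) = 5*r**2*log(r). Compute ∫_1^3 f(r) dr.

-130/9 + 45*log(3)

Integrate by parts once (u = ln r, dv = 5*r**2 dr).
An antiderivative is F(r) = 5*r**3*(3*log(r) - 1)/9.
Then F(3) - F(1) = (-15 + 45*log(3)) - (-5/9) = -130/9 + 45*log(3).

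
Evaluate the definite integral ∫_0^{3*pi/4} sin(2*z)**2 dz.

3*pi/8

Use the identity sin^2(2*z) = (1 - cos(4*z))/2.
An antiderivative is F(z) = z/2 - sin(4*z)/8.
Then F(3*pi/4) - F(0) = (3*pi/8) - (0) = 3*pi/8.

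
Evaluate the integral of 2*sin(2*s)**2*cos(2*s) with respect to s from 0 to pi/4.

1/3

Let u = sin(2*s), so du = 2*cos(2*s) ds. When s = 0, u = 0; when s = pi/4, u = 1.
The integral becomes ∫ u**2 du from 0 to 1, with antiderivative u**3/3.
Back in s: F(s) = sin(2*s)**3/3.
Then F(pi/4) - F(0) = (1/3) - (0) = 1/3.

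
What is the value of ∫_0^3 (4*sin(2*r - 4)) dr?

2*cos(4) - 2*cos(2)

Let u = 2*r - 4, so du = 2 dr. When r = 0, u = -4; when r = 3, u = 2.
The integral becomes 2·∫ sin(u) du from -4 to 2, with antiderivative -2*cos(u).
Back in r: F(r) = -2*cos(2*r - 4).
Then F(3) - F(0) = (-2*cos(2)) - (-2*cos(4)) = 2*cos(4) - 2*cos(2).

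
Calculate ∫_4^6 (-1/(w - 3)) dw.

-log(3)

An antiderivative is F(w) = -log(w - 3).
Then F(6) - F(4) = (-log(3)) - (0) = -log(3).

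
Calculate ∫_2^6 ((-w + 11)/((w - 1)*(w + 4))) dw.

Factor the denominator: w**2 + 3*w - 4 = (w + 4)(w - 1).
Partial fractions: (-w + 11)/((w - 1)*(w + 4)) = -3/(w + 4) + 2/(w - 1).
An antiderivative is F(w) = 2*log(w - 1) - 3*log(w + 4).
Then F(6) - F(2) = (-log(40)) - (-3*log(3) - 3*log(2)) = log(27/5).

log(27/5)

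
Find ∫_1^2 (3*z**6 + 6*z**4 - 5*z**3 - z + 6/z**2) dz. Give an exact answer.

10413/140

By the power rule, an antiderivative is F(z) = 3*z**7/7 + 6*z**5/5 - 5*z**4/4 - z**2/2 - 6/z.
Then F(2) - F(1) = (2389/35) - (-857/140) = 10413/140.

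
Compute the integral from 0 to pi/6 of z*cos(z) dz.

Integrate by parts once (u = z, dv = cos(z) dz).
An antiderivative is F(z) = z*sin(z) + cos(z).
Then F(pi/6) - F(0) = (pi/12 + sqrt(3)/2) - (1) = -1 + pi/12 + sqrt(3)/2.

-1 + pi/12 + sqrt(3)/2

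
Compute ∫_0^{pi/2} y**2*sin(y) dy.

Integrate by parts twice (u = y^2, dv = sin(y) dy).
An antiderivative is F(y) = -y**2*cos(y) + 2*y*sin(y) + 2*cos(y).
Then F(pi/2) - F(0) = (pi) - (2) = -2 + pi.

-2 + pi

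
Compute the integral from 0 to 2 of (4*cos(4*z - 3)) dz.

Let u = 4*z - 3, so du = 4 dz. When z = 0, u = -3; when z = 2, u = 5.
The integral becomes ∫ cos(u) du from -3 to 5, with antiderivative sin(u).
Back in z: F(z) = sin(4*z - 3).
Then F(2) - F(0) = (sin(5)) - (-sin(3)) = sin(5) + sin(3).

sin(5) + sin(3)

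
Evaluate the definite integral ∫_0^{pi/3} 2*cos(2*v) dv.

sqrt(3)/2

An antiderivative is F(v) = sin(2*v).
Then F(pi/3) - F(0) = (sqrt(3)/2) - (0) = sqrt(3)/2.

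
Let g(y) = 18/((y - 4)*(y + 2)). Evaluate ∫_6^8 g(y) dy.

-3*log(5) + 9*log(2)

Factor the denominator: y**2 - 2*y - 8 = (y + 2)(y - 4).
Partial fractions: 18/((y - 4)*(y + 2)) = -3/(y + 2) + 3/(y - 4).
An antiderivative is F(y) = 3*log(y - 4) - 3*log(y + 2).
Then F(8) - F(6) = (-3*log(5) + 3*log(2)) - (-log(64)) = -3*log(5) + 9*log(2).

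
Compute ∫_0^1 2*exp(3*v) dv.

An antiderivative is F(v) = 2*exp(3*v)/3.
Then F(1) - F(0) = (2*exp(3)/3) - (2/3) = -2/3 + 2*exp(3)/3.

-2/3 + 2*exp(3)/3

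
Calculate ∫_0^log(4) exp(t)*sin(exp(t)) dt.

Let u = exp(t), so du = exp(t) dt. When t = 0, u = 1; when t = log(4), u = 4.
The integral becomes ∫ sin(u) du from 1 to 4, with antiderivative -cos(u).
Back in t: F(t) = -cos(exp(t)).
Then F(log(4)) - F(0) = (-cos(4)) - (-cos(1)) = cos(1) - cos(4).

cos(1) - cos(4)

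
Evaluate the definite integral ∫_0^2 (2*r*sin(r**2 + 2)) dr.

Let u = r**2 + 2, so du = 2*r dr. When r = 0, u = 2; when r = 2, u = 6.
The integral becomes ∫ sin(u) du from 2 to 6, with antiderivative -cos(u).
Back in r: F(r) = -cos(r**2 + 2).
Then F(2) - F(0) = (-cos(6)) - (-cos(2)) = -cos(6) + cos(2).

-cos(6) + cos(2)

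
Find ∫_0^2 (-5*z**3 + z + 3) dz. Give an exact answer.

By the power rule, an antiderivative is F(z) = -5*z**4/4 + z**2/2 + 3*z.
Then F(2) - F(0) = (-12) - (0) = -12.

-12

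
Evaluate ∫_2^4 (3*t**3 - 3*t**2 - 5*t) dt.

By the power rule, an antiderivative is F(t) = 3*t**4/4 - t**3 - 5*t**2/2.
Then F(4) - F(2) = (88) - (-6) = 94.

94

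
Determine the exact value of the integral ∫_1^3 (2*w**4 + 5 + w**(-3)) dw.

By the power rule, an antiderivative is F(w) = 2*w**5/5 + 5*w - 1/(2*w**2).
Then F(3) - F(1) = (10093/90) - (49/10) = 4826/45.

4826/45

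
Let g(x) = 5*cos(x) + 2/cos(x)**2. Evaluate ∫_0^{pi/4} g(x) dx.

2 + 5*sqrt(2)/2

An antiderivative is F(x) = 5*sin(x) + 2*tan(x).
Then F(pi/4) - F(0) = (2 + 5*sqrt(2)/2) - (0) = 2 + 5*sqrt(2)/2.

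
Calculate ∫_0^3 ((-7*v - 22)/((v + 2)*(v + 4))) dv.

-4*log(5) - 3*log(7) + 10*log(2)

Factor the denominator: v**2 + 6*v + 8 = (v + 4)(v + 2).
Partial fractions: (-7*v - 22)/((v + 2)*(v + 4)) = -3/(v + 4) - 4/(v + 2).
An antiderivative is F(v) = -4*log(v + 2) - 3*log(v + 4).
Then F(3) - F(0) = (-4*log(5) - 3*log(7)) - (-10*log(2)) = -4*log(5) - 3*log(7) + 10*log(2).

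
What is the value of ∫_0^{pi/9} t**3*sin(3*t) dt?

Integrate by parts 3 times (u = t^3, dv = sin(3*t) dt).
An antiderivative is F(t) = -t**3*cos(3*t)/3 + t**2*sin(3*t)/3 + 2*t*cos(3*t)/9 - 2*sin(3*t)/27.
Then F(pi/9) - F(0) = (-sqrt(3)/27 - pi**3/4374 + sqrt(3)*pi**2/486 + pi/81) - (0) = -sqrt(3)/27 - pi**3/4374 + sqrt(3)*pi**2/486 + pi/81.

-sqrt(3)/27 - pi**3/4374 + sqrt(3)*pi**2/486 + pi/81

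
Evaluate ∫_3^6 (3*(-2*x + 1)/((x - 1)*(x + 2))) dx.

Factor the denominator: x**2 + x - 2 = (x + 2)(x - 1).
Partial fractions: 3*(-2*x + 1)/((x - 1)*(x + 2)) = -5/(x + 2) - 1/(x - 1).
An antiderivative is F(x) = -log(x - 1) - 5*log(x + 2).
Then F(6) - F(3) = (-15*log(2) - log(5)) - (-5*log(5) - log(2)) = -14*log(2) + 4*log(5).

-14*log(2) + 4*log(5)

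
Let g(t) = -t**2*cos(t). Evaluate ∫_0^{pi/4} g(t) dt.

Integrate by parts twice (u = t^2, dv = -cos(t) dt).
An antiderivative is F(t) = -t**2*sin(t) - 2*t*cos(t) + 2*sin(t).
Then F(pi/4) - F(0) = (sqrt(2)*(-8*pi - pi**2 + 32)/32) - (0) = sqrt(2)*(-8*pi - pi**2 + 32)/32.

sqrt(2)*(-8*pi - pi**2 + 32)/32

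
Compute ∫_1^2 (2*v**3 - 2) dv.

11/2

By the power rule, an antiderivative is F(v) = v**4/2 - 2*v.
Then F(2) - F(1) = (4) - (-3/2) = 11/2.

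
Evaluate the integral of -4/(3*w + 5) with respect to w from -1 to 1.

-8*log(2)/3

An antiderivative is F(w) = -4*log(3*w + 5)/3.
Then F(1) - F(-1) = (-log(16)) - (-4*log(2)/3) = -8*log(2)/3.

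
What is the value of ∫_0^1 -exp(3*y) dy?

An antiderivative is F(y) = -exp(3*y)/3.
Then F(1) - F(0) = (-exp(3)/3) - (-1/3) = 1/3 - exp(3)/3.

1/3 - exp(3)/3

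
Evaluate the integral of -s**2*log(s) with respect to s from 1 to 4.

Integrate by parts once (u = ln s, dv = -s**2 ds).
An antiderivative is F(s) = -s**3*(3*log(s) - 1)/9.
Then F(4) - F(1) = (64/9 - 128*log(2)/3) - (1/9) = 7 - 128*log(2)/3.

7 - 128*log(2)/3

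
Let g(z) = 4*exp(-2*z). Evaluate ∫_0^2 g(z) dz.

An antiderivative is F(z) = -2*exp(-2*z).
Then F(2) - F(0) = (-2*exp(-4)) - (-2) = 2 - 2*exp(-4).

2 - 2*exp(-4)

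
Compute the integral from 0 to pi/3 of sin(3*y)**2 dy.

pi/6

Use the identity sin^2(3*y) = (1 - cos(6*y))/2.
An antiderivative is F(y) = y/2 - sin(6*y)/12.
Then F(pi/3) - F(0) = (pi/6) - (0) = pi/6.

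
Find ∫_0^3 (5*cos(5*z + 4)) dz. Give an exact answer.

Let u = 5*z + 4, so du = 5 dz. When z = 0, u = 4; when z = 3, u = 19.
The integral becomes ∫ cos(u) du from 4 to 19, with antiderivative sin(u).
Back in z: F(z) = sin(5*z + 4).
Then F(3) - F(0) = (sin(19)) - (sin(4)) = sin(19) - sin(4).

sin(19) - sin(4)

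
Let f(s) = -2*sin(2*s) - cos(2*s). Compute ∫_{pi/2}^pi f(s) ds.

An antiderivative is F(s) = -sin(2*s)/2 + cos(2*s).
Then F(pi) - F(pi/2) = (1) - (-1) = 2.

2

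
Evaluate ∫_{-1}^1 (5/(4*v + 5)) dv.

5*log(3)/2

An antiderivative is F(v) = 5*log(4*v + 5)/4.
Then F(1) - F(-1) = (5*log(3)/2) - (0) = 5*log(3)/2.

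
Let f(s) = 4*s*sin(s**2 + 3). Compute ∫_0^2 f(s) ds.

Let u = s**2 + 3, so du = 2*s ds. When s = 0, u = 3; when s = 2, u = 7.
The integral becomes 2·∫ sin(u) du from 3 to 7, with antiderivative -2*cos(u).
Back in s: F(s) = -2*cos(s**2 + 3).
Then F(2) - F(0) = (-2*cos(7)) - (-2*cos(3)) = 2*cos(3) - 2*cos(7).

2*cos(3) - 2*cos(7)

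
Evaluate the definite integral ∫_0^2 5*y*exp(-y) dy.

5 - 15*exp(-2)

Integrate by parts once (u = y, dv = 5*exp(-y) dy).
An antiderivative is F(y) = (-5*y - 5)*exp(-y).
Then F(2) - F(0) = (-15*exp(-2)) - (-5) = 5 - 15*exp(-2).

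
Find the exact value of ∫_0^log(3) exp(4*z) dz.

20

Let u = exp(z), so du = exp(z) dz. When z = 0, u = 1; when z = log(3), u = 3.
The integral becomes ∫ u**3 du from 1 to 3, with antiderivative u**4/4.
Back in z: F(z) = exp(4*z)/4.
Then F(log(3)) - F(0) = (81/4) - (1/4) = 20.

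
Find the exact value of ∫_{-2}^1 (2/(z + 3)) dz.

An antiderivative is F(z) = 2*log(z + 3).
Then F(1) - F(-2) = (log(16)) - (0) = log(16).

log(16)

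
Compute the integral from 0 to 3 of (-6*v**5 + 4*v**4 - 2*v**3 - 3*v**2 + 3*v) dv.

By the power rule, an antiderivative is F(v) = -v**6 + 4*v**5/5 - v**4/2 - v**3 + 3*v**2/2.
Then F(3) - F(0) = (-2943/5) - (0) = -2943/5.

-2943/5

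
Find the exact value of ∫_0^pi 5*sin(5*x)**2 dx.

5*pi/2

Use the identity sin^2(5*x) = (1 - cos(10*x))/2.
An antiderivative is F(x) = 5*x/2 - sin(10*x)/4.
Then F(pi) - F(0) = (5*pi/2) - (0) = 5*pi/2.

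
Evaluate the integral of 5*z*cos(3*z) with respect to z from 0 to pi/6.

Integrate by parts once (u = z, dv = 5*cos(3*z) dz).
An antiderivative is F(z) = 5*z*sin(3*z)/3 + 5*cos(3*z)/9.
Then F(pi/6) - F(0) = (5*pi/18) - (5/9) = -5/9 + 5*pi/18.

-5/9 + 5*pi/18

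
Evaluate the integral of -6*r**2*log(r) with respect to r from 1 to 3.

Integrate by parts once (u = ln r, dv = -6*r**2 dr).
An antiderivative is F(r) = -2*r**3*(3*log(r) - 1)/3.
Then F(3) - F(1) = (18 - 54*log(3)) - (2/3) = 52/3 - 54*log(3).

52/3 - 54*log(3)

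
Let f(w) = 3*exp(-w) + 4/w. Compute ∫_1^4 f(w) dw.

An antiderivative is F(w) = 4*log(w) - 3*exp(-w).
Then F(4) - F(1) = (-3*exp(-4) + 8*log(2)) - (-3*exp(-1)) = -3*exp(-4) + 3*exp(-1) + 8*log(2).

-3*exp(-4) + 3*exp(-1) + 8*log(2)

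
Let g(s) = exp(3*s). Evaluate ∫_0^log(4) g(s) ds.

Let u = exp(s), so du = exp(s) ds. When s = 0, u = 1; when s = log(4), u = 4.
The integral becomes ∫ u**2 du from 1 to 4, with antiderivative u**3/3.
Back in s: F(s) = exp(3*s)/3.
Then F(log(4)) - F(0) = (64/3) - (1/3) = 21.

21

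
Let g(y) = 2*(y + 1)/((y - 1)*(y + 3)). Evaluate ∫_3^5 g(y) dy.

Factor the denominator: y**2 + 2*y - 3 = (y + 3)(y - 1).
Partial fractions: 2*(y + 1)/((y - 1)*(y + 3)) = 1/(y + 3) + 1/(y - 1).
An antiderivative is F(y) = log(y - 1) + log(y + 3).
Then F(5) - F(3) = (log(32)) - (log(12)) = log(8/3).

log(8/3)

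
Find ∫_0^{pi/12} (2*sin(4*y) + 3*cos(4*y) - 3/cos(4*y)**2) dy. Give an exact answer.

An antiderivative is F(y) = 3*sin(4*y)/4 - cos(4*y)/2 - 3*tan(4*y)/4.
Then F(pi/12) - F(0) = (-3*sqrt(3)/8 - 1/4) - (-1/2) = 1/4 - 3*sqrt(3)/8.

1/4 - 3*sqrt(3)/8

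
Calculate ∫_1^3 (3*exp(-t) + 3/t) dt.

An antiderivative is F(t) = 3*log(t) - 3*exp(-t).
Then F(3) - F(1) = (-3*exp(-3) + 3*log(3)) - (-3*exp(-1)) = -3*exp(-3) + 3*exp(-1) + 3*log(3).

-3*exp(-3) + 3*exp(-1) + 3*log(3)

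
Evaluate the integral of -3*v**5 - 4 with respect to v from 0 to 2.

-40

By the power rule, an antiderivative is F(v) = -v**6/2 - 4*v.
Then F(2) - F(0) = (-40) - (0) = -40.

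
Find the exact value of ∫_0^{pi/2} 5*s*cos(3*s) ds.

-5*pi/6 - 5/9

Integrate by parts once (u = s, dv = 5*cos(3*s) ds).
An antiderivative is F(s) = 5*s*sin(3*s)/3 + 5*cos(3*s)/9.
Then F(pi/2) - F(0) = (-5*pi/6) - (5/9) = -5*pi/6 - 5/9.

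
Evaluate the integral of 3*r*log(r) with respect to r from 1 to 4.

Integrate by parts once (u = ln r, dv = 3*r dr).
An antiderivative is F(r) = 3*r**2*(2*log(r) - 1)/4.
Then F(4) - F(1) = (-12 + 48*log(2)) - (-3/4) = -45/4 + 48*log(2).

-45/4 + 48*log(2)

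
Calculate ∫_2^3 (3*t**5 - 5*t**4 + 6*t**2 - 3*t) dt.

152

By the power rule, an antiderivative is F(t) = t**6/2 - t**5 + 2*t**3 - 3*t**2/2.
Then F(3) - F(2) = (162) - (10) = 152.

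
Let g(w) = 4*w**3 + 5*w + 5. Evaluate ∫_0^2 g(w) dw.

By the power rule, an antiderivative is F(w) = w**4 + 5*w**2/2 + 5*w.
Then F(2) - F(0) = (36) - (0) = 36.

36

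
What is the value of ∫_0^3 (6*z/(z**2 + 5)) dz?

-3*log(5) + 3*log(2) + 3*log(7)

Let u = z**2 + 5, so du = 2*z dz. When z = 0, u = 5; when z = 3, u = 14.
The integral becomes 3·∫ 1/u du from 5 to 14, with antiderivative 3*log(u).
Back in z: F(z) = 3*log(z**2 + 5).
Then F(3) - F(0) = (3*log(2) + 3*log(7)) - (3*log(5)) = -3*log(5) + 3*log(2) + 3*log(7).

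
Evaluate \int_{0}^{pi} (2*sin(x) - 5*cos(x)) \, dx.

An antiderivative is F(x) = -5*sin(x) - 2*cos(x).
Then F(pi) - F(0) = (2) - (-2) = 4.

4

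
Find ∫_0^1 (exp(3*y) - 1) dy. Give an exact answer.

An antiderivative is F(y) = exp(3*y)/3 - y.
Then F(1) - F(0) = (-1 + exp(3)/3) - (1/3) = -4/3 + exp(3)/3.

-4/3 + exp(3)/3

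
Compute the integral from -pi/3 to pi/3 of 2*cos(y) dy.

An antiderivative is F(y) = 2*sin(y).
Then F(pi/3) - F(-pi/3) = (sqrt(3)) - (-sqrt(3)) = 2*sqrt(3).

2*sqrt(3)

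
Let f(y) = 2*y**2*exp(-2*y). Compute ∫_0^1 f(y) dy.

(-5 + exp(2))*exp(-2)/2

Integrate by parts twice (u = y^2, dv = 2*exp(-2*y) dy).
An antiderivative is F(y) = (-2*y**2 - 2*y - 1)*exp(-2*y)/2.
Then F(1) - F(0) = (-5*exp(-2)/2) - (-1/2) = (-5 + exp(2))*exp(-2)/2.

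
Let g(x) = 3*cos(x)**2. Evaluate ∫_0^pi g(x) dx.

3*pi/2

Use the identity cos^2(x) = (1 + cos(2*x))/2.
An antiderivative is F(x) = 3*x/2 + 3*sin(2*x)/4.
Then F(pi) - F(0) = (3*pi/2) - (0) = 3*pi/2.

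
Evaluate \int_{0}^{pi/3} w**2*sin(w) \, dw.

-1 - pi**2/18 + sqrt(3)*pi/3

Integrate by parts twice (u = w^2, dv = sin(w) dw).
An antiderivative is F(w) = -w**2*cos(w) + 2*w*sin(w) + 2*cos(w).
Then F(pi/3) - F(0) = (-pi**2/18 + 1 + sqrt(3)*pi/3) - (2) = -1 - pi**2/18 + sqrt(3)*pi/3.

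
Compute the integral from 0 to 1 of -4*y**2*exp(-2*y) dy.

-1 + 5*exp(-2)

Integrate by parts twice (u = y^2, dv = -4*exp(-2*y) dy).
An antiderivative is F(y) = (2*y**2 + 2*y + 1)*exp(-2*y).
Then F(1) - F(0) = (5*exp(-2)) - (1) = -1 + 5*exp(-2).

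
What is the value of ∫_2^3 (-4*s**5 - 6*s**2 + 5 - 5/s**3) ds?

-34321/72

By the power rule, an antiderivative is F(s) = -2*s**6/3 - 2*s**3 + 5*s + 5/(2*s**2).
Then F(3) - F(2) = (-9445/18) - (-1153/24) = -34321/72.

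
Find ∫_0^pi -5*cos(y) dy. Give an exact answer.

0

An antiderivative is F(y) = -5*sin(y).
Then F(pi) - F(0) = (0) - (0) = 0.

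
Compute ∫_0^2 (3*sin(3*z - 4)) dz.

cos(4) - cos(2)

Let u = 3*z - 4, so du = 3 dz. When z = 0, u = -4; when z = 2, u = 2.
The integral becomes ∫ sin(u) du from -4 to 2, with antiderivative -cos(u).
Back in z: F(z) = -cos(3*z - 4).
Then F(2) - F(0) = (-cos(2)) - (-cos(4)) = cos(4) - cos(2).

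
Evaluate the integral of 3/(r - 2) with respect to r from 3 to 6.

An antiderivative is F(r) = 3*log(r - 2).
Then F(6) - F(3) = (log(64)) - (0) = log(64).

log(64)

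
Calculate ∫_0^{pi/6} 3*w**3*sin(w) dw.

-9 - sqrt(3)*pi**3/144 + pi**2/8 + 3*sqrt(3)*pi/2

Integrate by parts 3 times (u = w^3, dv = 3*sin(w) dw).
An antiderivative is F(w) = -3*w**3*cos(w) + 9*w**2*sin(w) + 18*w*cos(w) - 18*sin(w).
Then F(pi/6) - F(0) = (-9 - sqrt(3)*pi**3/144 + pi**2/8 + 3*sqrt(3)*pi/2) - (0) = -9 - sqrt(3)*pi**3/144 + pi**2/8 + 3*sqrt(3)*pi/2.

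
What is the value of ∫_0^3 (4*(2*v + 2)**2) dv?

336

Let u = 2*v + 2, so du = 2 dv. When v = 0, u = 2; when v = 3, u = 8.
The integral becomes 2·∫ u**2 du from 2 to 8, with antiderivative 2*u**3/3.
Back in v: F(v) = 2*(2*v + 2)**3/3.
Then F(3) - F(0) = (1024/3) - (16/3) = 336.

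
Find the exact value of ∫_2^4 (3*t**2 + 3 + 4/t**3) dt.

499/8

By the power rule, an antiderivative is F(t) = t**3 + 3*t - 2/t**2.
Then F(4) - F(2) = (607/8) - (27/2) = 499/8.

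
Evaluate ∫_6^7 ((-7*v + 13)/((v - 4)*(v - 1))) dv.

-7*log(3) + 3*log(2) + 2*log(5)

Factor the denominator: v**2 - 5*v + 4 = (v - 1)(v - 4).
Partial fractions: (-7*v + 13)/((v - 4)*(v - 1)) = -2/(v - 1) - 5/(v - 4).
An antiderivative is F(v) = -5*log(v - 4) - 2*log(v - 1).
Then F(7) - F(6) = (-7*log(3) - 2*log(2)) - (-5*log(2) - 2*log(5)) = -7*log(3) + 3*log(2) + 2*log(5).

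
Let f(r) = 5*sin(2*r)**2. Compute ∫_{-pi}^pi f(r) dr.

Use the identity sin^2(2*r) = (1 - cos(4*r))/2.
An antiderivative is F(r) = 5*r/2 - 5*sin(4*r)/8.
Then F(pi) - F(-pi) = (5*pi/2) - (-5*pi/2) = 5*pi.

5*pi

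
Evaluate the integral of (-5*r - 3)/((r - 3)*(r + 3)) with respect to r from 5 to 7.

Factor the denominator: r**2 - 9 = (r + 3)(r - 3).
Partial fractions: (-5*r - 3)/((r - 3)*(r + 3)) = -2/(r + 3) - 3/(r - 3).
An antiderivative is F(r) = -3*log(r - 3) - 2*log(r + 3).
Then F(7) - F(5) = (-8*log(2) - 2*log(5)) - (-9*log(2)) = log(2/25).

log(2/25)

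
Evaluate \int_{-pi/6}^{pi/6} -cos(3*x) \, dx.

-2/3

An antiderivative is F(x) = -sin(3*x)/3.
Then F(pi/6) - F(-pi/6) = (-1/3) - (1/3) = -2/3.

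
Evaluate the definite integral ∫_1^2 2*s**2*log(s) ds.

Integrate by parts once (u = ln s, dv = 2*s**2 ds).
An antiderivative is F(s) = 2*s**3*(3*log(s) - 1)/9.
Then F(2) - F(1) = (-16/9 + 16*log(2)/3) - (-2/9) = -14/9 + 16*log(2)/3.

-14/9 + 16*log(2)/3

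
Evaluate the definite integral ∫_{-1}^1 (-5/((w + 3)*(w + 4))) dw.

Factor the denominator: w**2 + 7*w + 12 = (w + 4)(w + 3).
Partial fractions: -5/((w + 3)*(w + 4)) = 5/(w + 4) - 5/(w + 3).
An antiderivative is F(w) = -5*log(w + 3) + 5*log(w + 4).
Then F(1) - F(-1) = (-10*log(2) + 5*log(5)) - (-5*log(2) + 5*log(3)) = -5*log(3) - 5*log(2) + 5*log(5).

-5*log(3) - 5*log(2) + 5*log(5)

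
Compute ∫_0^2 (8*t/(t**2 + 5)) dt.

Let u = t**2 + 5, so du = 2*t dt. When t = 0, u = 5; when t = 2, u = 9.
The integral becomes 4·∫ 1/u du from 5 to 9, with antiderivative 4*log(u).
Back in t: F(t) = 4*log(t**2 + 5).
Then F(2) - F(0) = (8*log(3)) - (4*log(5)) = -4*log(5) + 8*log(3).

-4*log(5) + 8*log(3)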